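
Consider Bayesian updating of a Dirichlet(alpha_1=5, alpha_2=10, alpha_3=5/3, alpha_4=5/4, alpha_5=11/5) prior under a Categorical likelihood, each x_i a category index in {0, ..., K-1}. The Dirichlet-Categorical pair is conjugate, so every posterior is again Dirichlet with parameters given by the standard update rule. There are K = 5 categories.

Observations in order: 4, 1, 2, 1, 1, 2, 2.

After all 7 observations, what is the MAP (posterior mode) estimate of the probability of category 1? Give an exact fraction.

720/1327

obs 1: x=4 → posterior Dirichlet(5, 10, 5/3, 5/4, 16/5)
obs 2: x=1 → posterior Dirichlet(5, 11, 5/3, 5/4, 16/5)
obs 3: x=2 → posterior Dirichlet(5, 11, 8/3, 5/4, 16/5)
obs 4: x=1 → posterior Dirichlet(5, 12, 8/3, 5/4, 16/5)
obs 5: x=1 → posterior Dirichlet(5, 13, 8/3, 5/4, 16/5)
obs 6: x=2 → posterior Dirichlet(5, 13, 11/3, 5/4, 16/5)
obs 7: x=2 → posterior Dirichlet(5, 13, 14/3, 5/4, 16/5)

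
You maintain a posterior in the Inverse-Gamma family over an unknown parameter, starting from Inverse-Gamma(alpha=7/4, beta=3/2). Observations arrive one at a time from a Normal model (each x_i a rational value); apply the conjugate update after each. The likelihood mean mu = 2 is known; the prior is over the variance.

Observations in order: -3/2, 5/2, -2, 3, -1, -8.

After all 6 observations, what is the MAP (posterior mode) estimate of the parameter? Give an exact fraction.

283/23

obs 1: x=-3/2 → posterior Inverse-Gamma(9/4, 61/8)
obs 2: x=5/2 → posterior Inverse-Gamma(11/4, 31/4)
obs 3: x=-2 → posterior Inverse-Gamma(13/4, 63/4)
obs 4: x=3 → posterior Inverse-Gamma(15/4, 65/4)
obs 5: x=-1 → posterior Inverse-Gamma(17/4, 83/4)
obs 6: x=-8 → posterior Inverse-Gamma(19/4, 283/4)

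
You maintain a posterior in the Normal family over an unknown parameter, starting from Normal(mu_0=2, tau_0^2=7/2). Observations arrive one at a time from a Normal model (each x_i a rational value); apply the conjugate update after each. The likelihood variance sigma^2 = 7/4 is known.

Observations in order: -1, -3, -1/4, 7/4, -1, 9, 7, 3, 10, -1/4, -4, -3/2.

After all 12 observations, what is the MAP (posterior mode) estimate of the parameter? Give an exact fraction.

83/50

obs 1: x=-1 → posterior Normal(0, 7/6)
obs 2: x=-3 → posterior Normal(-6/5, 7/10)
obs 3: x=-1/4 → posterior Normal(-13/14, 1/2)
obs 4: x=7/4 → posterior Normal(-1/3, 7/18)
obs 5: x=-1 → posterior Normal(-5/11, 7/22)
obs 6: x=9 → posterior Normal(1, 7/26)
obs 7: x=7 → posterior Normal(9/5, 7/30)
obs 8: x=3 → posterior Normal(33/17, 7/34)
obs 9: x=10 → posterior Normal(53/19, 7/38)
obs 10: x=-1/4 → posterior Normal(5/2, 1/6)
obs 11: x=-4 → posterior Normal(89/46, 7/46)
obs 12: x=-3/2 → posterior Normal(83/50, 7/50)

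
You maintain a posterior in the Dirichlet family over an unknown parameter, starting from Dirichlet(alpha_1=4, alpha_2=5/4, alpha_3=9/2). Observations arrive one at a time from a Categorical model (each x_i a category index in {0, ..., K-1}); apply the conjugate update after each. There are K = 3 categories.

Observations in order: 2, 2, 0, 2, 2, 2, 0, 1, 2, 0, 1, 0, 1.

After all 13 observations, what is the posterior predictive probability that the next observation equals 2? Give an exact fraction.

6/13

obs 1: x=2 → posterior Dirichlet(4, 5/4, 11/2)
obs 2: x=2 → posterior Dirichlet(4, 5/4, 13/2)
obs 3: x=0 → posterior Dirichlet(5, 5/4, 13/2)
obs 4: x=2 → posterior Dirichlet(5, 5/4, 15/2)
obs 5: x=2 → posterior Dirichlet(5, 5/4, 17/2)
obs 6: x=2 → posterior Dirichlet(5, 5/4, 19/2)
obs 7: x=0 → posterior Dirichlet(6, 5/4, 19/2)
obs 8: x=1 → posterior Dirichlet(6, 9/4, 19/2)
obs 9: x=2 → posterior Dirichlet(6, 9/4, 21/2)
obs 10: x=0 → posterior Dirichlet(7, 9/4, 21/2)
obs 11: x=1 → posterior Dirichlet(7, 13/4, 21/2)
obs 12: x=0 → posterior Dirichlet(8, 13/4, 21/2)
obs 13: x=1 → posterior Dirichlet(8, 17/4, 21/2)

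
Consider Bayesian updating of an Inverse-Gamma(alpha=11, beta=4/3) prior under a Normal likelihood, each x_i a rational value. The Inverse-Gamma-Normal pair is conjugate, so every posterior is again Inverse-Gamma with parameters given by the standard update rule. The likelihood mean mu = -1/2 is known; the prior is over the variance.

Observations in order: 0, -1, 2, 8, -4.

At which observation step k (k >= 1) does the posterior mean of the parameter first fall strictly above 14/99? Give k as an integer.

obs 1: x=0 → posterior Inverse-Gamma(23/2, 35/24)
obs 2: x=-1 → posterior Inverse-Gamma(12, 19/12)
obs 3: x=2 → posterior Inverse-Gamma(25/2, 113/24)
obs 4: x=8 → posterior Inverse-Gamma(13, 245/6)
obs 5: x=-4 → posterior Inverse-Gamma(27/2, 1127/24)

k = 2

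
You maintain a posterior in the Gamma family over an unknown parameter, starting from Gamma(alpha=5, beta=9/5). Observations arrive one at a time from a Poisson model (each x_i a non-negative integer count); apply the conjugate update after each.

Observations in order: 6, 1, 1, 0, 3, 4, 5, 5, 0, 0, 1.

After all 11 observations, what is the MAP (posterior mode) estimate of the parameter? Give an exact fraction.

obs 1: x=6 → posterior Gamma(11, 14/5)
obs 2: x=1 → posterior Gamma(12, 19/5)
obs 3: x=1 → posterior Gamma(13, 24/5)
obs 4: x=0 → posterior Gamma(13, 29/5)
obs 5: x=3 → posterior Gamma(16, 34/5)
obs 6: x=4 → posterior Gamma(20, 39/5)
obs 7: x=5 → posterior Gamma(25, 44/5)
obs 8: x=5 → posterior Gamma(30, 49/5)
obs 9: x=0 → posterior Gamma(30, 54/5)
obs 10: x=0 → posterior Gamma(30, 59/5)
obs 11: x=1 → posterior Gamma(31, 64/5)

75/32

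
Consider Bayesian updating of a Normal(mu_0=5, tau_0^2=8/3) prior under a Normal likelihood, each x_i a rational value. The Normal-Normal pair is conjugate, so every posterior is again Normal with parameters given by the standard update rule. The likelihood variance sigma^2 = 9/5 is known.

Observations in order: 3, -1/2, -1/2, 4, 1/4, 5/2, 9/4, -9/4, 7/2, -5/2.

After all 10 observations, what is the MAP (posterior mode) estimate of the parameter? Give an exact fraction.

obs 1: x=3 → posterior Normal(255/67, 72/67)
obs 2: x=-1/2 → posterior Normal(235/107, 72/107)
obs 3: x=-1/2 → posterior Normal(215/147, 24/49)
obs 4: x=4 → posterior Normal(375/187, 72/187)
obs 5: x=1/4 → posterior Normal(385/227, 72/227)
obs 6: x=5/2 → posterior Normal(485/267, 24/89)
obs 7: x=9/4 → posterior Normal(575/307, 72/307)
obs 8: x=-9/4 → posterior Normal(485/347, 72/347)
obs 9: x=7/2 → posterior Normal(625/387, 8/43)
obs 10: x=-5/2 → posterior Normal(75/61, 72/427)

75/61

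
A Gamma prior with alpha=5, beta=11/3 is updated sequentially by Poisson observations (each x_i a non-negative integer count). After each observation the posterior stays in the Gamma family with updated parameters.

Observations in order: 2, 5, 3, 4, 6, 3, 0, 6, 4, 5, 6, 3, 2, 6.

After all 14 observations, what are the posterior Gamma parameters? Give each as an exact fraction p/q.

alpha=60, beta=53/3

obs 1: x=2 → posterior Gamma(7, 14/3)
obs 2: x=5 → posterior Gamma(12, 17/3)
obs 3: x=3 → posterior Gamma(15, 20/3)
obs 4: x=4 → posterior Gamma(19, 23/3)
obs 5: x=6 → posterior Gamma(25, 26/3)
obs 6: x=3 → posterior Gamma(28, 29/3)
obs 7: x=0 → posterior Gamma(28, 32/3)
obs 8: x=6 → posterior Gamma(34, 35/3)
obs 9: x=4 → posterior Gamma(38, 38/3)
obs 10: x=5 → posterior Gamma(43, 41/3)
obs 11: x=6 → posterior Gamma(49, 44/3)
obs 12: x=3 → posterior Gamma(52, 47/3)
obs 13: x=2 → posterior Gamma(54, 50/3)
obs 14: x=6 → posterior Gamma(60, 53/3)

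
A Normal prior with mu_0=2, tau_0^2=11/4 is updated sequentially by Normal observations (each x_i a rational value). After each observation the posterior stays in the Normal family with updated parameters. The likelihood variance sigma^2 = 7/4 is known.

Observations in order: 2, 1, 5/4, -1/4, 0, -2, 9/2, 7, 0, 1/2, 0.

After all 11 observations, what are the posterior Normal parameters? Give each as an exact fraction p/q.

obs 1: x=2 → posterior Normal(2, 77/72)
obs 2: x=1 → posterior Normal(47/29, 77/116)
obs 3: x=5/4 → posterior Normal(243/160, 77/160)
obs 4: x=-1/4 → posterior Normal(58/51, 77/204)
obs 5: x=0 → posterior Normal(29/31, 77/248)
obs 6: x=-2 → posterior Normal(36/73, 77/292)
obs 7: x=9/2 → posterior Normal(57/56, 11/48)
obs 8: x=7 → posterior Normal(65/38, 77/380)
obs 9: x=0 → posterior Normal(325/212, 77/424)
obs 10: x=1/2 → posterior Normal(56/39, 77/468)
obs 11: x=0 → posterior Normal(21/16, 77/512)

mu_0=21/16, tau_0^2=77/512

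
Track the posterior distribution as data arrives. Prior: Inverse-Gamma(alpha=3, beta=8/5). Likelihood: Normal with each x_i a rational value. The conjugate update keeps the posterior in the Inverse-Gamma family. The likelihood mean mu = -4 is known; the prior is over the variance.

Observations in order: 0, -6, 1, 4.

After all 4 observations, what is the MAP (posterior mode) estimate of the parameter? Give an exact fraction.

obs 1: x=0 → posterior Inverse-Gamma(7/2, 48/5)
obs 2: x=-6 → posterior Inverse-Gamma(4, 58/5)
obs 3: x=1 → posterior Inverse-Gamma(9/2, 241/10)
obs 4: x=4 → posterior Inverse-Gamma(5, 561/10)

187/20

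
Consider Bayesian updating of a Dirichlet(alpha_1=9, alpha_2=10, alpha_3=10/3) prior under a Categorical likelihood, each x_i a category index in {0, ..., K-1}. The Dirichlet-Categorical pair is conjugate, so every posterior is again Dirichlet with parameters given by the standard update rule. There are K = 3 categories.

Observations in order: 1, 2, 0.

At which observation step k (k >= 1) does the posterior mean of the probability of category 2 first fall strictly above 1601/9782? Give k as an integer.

k = 2

obs 1: x=1 → posterior Dirichlet(9, 11, 10/3)
obs 2: x=2 → posterior Dirichlet(9, 11, 13/3)
obs 3: x=0 → posterior Dirichlet(10, 11, 13/3)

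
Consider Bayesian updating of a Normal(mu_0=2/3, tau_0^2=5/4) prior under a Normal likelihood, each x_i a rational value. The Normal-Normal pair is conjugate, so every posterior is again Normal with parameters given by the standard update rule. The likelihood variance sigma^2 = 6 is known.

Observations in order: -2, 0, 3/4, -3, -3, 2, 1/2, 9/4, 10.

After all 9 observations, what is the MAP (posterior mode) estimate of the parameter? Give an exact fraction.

107/138

obs 1: x=-2 → posterior Normal(6/29, 30/29)
obs 2: x=0 → posterior Normal(3/17, 15/17)
obs 3: x=3/4 → posterior Normal(1/4, 10/13)
obs 4: x=-3 → posterior Normal(-21/176, 15/22)
obs 5: x=-3 → posterior Normal(-81/196, 30/49)
obs 6: x=2 → posterior Normal(-41/216, 5/9)
obs 7: x=1/2 → posterior Normal(-31/236, 30/59)
obs 8: x=9/4 → posterior Normal(7/128, 15/32)
obs 9: x=10 → posterior Normal(107/138, 10/23)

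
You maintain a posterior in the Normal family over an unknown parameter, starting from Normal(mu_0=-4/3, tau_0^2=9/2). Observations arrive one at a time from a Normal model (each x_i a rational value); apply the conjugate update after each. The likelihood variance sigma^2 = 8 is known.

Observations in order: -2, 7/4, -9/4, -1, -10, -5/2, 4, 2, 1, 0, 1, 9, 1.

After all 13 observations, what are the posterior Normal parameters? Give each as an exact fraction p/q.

mu_0=-10/399, tau_0^2=72/133

obs 1: x=-2 → posterior Normal(-118/75, 72/25)
obs 2: x=7/4 → posterior Normal(-283/408, 36/17)
obs 3: x=-9/4 → posterior Normal(-263/258, 72/43)
obs 4: x=-1 → posterior Normal(-317/312, 18/13)
obs 5: x=-10 → posterior Normal(-857/366, 72/61)
obs 6: x=-5/2 → posterior Normal(-248/105, 36/35)
obs 7: x=4 → posterior Normal(-388/237, 72/79)
obs 8: x=2 → posterior Normal(-167/132, 9/11)
obs 9: x=1 → posterior Normal(-307/291, 72/97)
obs 10: x=0 → posterior Normal(-307/318, 36/53)
obs 11: x=1 → posterior Normal(-56/69, 72/115)
obs 12: x=9 → posterior Normal(-37/372, 18/31)
obs 13: x=1 → posterior Normal(-10/399, 72/133)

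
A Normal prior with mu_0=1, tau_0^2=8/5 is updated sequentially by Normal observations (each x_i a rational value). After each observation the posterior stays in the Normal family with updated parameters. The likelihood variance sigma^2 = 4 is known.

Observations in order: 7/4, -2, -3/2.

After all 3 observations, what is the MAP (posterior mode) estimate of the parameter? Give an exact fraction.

3/22

obs 1: x=7/4 → posterior Normal(17/14, 8/7)
obs 2: x=-2 → posterior Normal(1/2, 8/9)
obs 3: x=-3/2 → posterior Normal(3/22, 8/11)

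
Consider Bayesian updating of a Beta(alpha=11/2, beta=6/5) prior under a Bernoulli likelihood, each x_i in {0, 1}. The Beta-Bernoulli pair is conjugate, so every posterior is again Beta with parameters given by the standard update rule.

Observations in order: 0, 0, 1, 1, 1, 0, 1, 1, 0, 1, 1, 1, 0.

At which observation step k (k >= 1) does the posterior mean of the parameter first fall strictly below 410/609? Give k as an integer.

k = 2

obs 1: x=0 → posterior Beta(11/2, 11/5)
obs 2: x=0 → posterior Beta(11/2, 16/5)
obs 3: x=1 → posterior Beta(13/2, 16/5)
obs 4: x=1 → posterior Beta(15/2, 16/5)
obs 5: x=1 → posterior Beta(17/2, 16/5)
obs 6: x=0 → posterior Beta(17/2, 21/5)
obs 7: x=1 → posterior Beta(19/2, 21/5)
obs 8: x=1 → posterior Beta(21/2, 21/5)
obs 9: x=0 → posterior Beta(21/2, 26/5)
obs 10: x=1 → posterior Beta(23/2, 26/5)
obs 11: x=1 → posterior Beta(25/2, 26/5)
obs 12: x=1 → posterior Beta(27/2, 26/5)
obs 13: x=0 → posterior Beta(27/2, 31/5)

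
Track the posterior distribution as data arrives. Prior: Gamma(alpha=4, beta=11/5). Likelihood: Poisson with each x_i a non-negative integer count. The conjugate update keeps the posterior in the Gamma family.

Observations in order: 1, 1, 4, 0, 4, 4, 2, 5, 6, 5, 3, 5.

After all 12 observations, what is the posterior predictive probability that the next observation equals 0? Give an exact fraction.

obs 1: x=1 → posterior Gamma(5, 16/5)
obs 2: x=1 → posterior Gamma(6, 21/5)
obs 3: x=4 → posterior Gamma(10, 26/5)
obs 4: x=0 → posterior Gamma(10, 31/5)
obs 5: x=4 → posterior Gamma(14, 36/5)
obs 6: x=4 → posterior Gamma(18, 41/5)
obs 7: x=2 → posterior Gamma(20, 46/5)
obs 8: x=5 → posterior Gamma(25, 51/5)
obs 9: x=6 → posterior Gamma(31, 56/5)
obs 10: x=5 → posterior Gamma(36, 61/5)
obs 11: x=3 → posterior Gamma(39, 66/5)
obs 12: x=5 → posterior Gamma(44, 71/5)

2853430792922160849851180026124447862582908874197451107394128078286590649262440481/56989921709127092721166937801371398672406980936783348998554038492582795208007090176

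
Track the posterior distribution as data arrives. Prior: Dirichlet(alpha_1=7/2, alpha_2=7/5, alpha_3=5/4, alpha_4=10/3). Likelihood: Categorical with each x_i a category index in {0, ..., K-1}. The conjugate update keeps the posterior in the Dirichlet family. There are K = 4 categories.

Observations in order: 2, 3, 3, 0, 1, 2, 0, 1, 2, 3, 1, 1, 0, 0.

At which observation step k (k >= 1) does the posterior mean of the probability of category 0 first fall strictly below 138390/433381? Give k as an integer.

k = 2

obs 1: x=2 → posterior Dirichlet(7/2, 7/5, 9/4, 10/3)
obs 2: x=3 → posterior Dirichlet(7/2, 7/5, 9/4, 13/3)
obs 3: x=3 → posterior Dirichlet(7/2, 7/5, 9/4, 16/3)
obs 4: x=0 → posterior Dirichlet(9/2, 7/5, 9/4, 16/3)
obs 5: x=1 → posterior Dirichlet(9/2, 12/5, 9/4, 16/3)
obs 6: x=2 → posterior Dirichlet(9/2, 12/5, 13/4, 16/3)
obs 7: x=0 → posterior Dirichlet(11/2, 12/5, 13/4, 16/3)
obs 8: x=1 → posterior Dirichlet(11/2, 17/5, 13/4, 16/3)
obs 9: x=2 → posterior Dirichlet(11/2, 17/5, 17/4, 16/3)
obs 10: x=3 → posterior Dirichlet(11/2, 17/5, 17/4, 19/3)
obs 11: x=1 → posterior Dirichlet(11/2, 22/5, 17/4, 19/3)
obs 12: x=1 → posterior Dirichlet(11/2, 27/5, 17/4, 19/3)
obs 13: x=0 → posterior Dirichlet(13/2, 27/5, 17/4, 19/3)
obs 14: x=0 → posterior Dirichlet(15/2, 27/5, 17/4, 19/3)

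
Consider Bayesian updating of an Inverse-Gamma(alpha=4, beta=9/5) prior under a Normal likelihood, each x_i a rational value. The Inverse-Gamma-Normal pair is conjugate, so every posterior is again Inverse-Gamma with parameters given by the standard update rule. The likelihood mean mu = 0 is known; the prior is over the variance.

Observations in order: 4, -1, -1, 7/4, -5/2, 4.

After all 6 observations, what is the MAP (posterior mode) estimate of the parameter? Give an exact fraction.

obs 1: x=4 → posterior Inverse-Gamma(9/2, 49/5)
obs 2: x=-1 → posterior Inverse-Gamma(5, 103/10)
obs 3: x=-1 → posterior Inverse-Gamma(11/2, 54/5)
obs 4: x=7/4 → posterior Inverse-Gamma(6, 1973/160)
obs 5: x=-5/2 → posterior Inverse-Gamma(13/2, 2473/160)
obs 6: x=4 → posterior Inverse-Gamma(7, 3753/160)

3753/1280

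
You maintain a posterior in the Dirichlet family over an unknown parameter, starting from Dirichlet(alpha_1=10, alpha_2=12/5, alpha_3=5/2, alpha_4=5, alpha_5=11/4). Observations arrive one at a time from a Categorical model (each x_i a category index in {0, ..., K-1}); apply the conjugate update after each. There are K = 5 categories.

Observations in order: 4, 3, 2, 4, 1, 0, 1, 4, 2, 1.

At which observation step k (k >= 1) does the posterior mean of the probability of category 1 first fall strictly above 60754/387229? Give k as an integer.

obs 1: x=4 → posterior Dirichlet(10, 12/5, 5/2, 5, 15/4)
obs 2: x=3 → posterior Dirichlet(10, 12/5, 5/2, 6, 15/4)
obs 3: x=2 → posterior Dirichlet(10, 12/5, 7/2, 6, 15/4)
obs 4: x=4 → posterior Dirichlet(10, 12/5, 7/2, 6, 19/4)
obs 5: x=1 → posterior Dirichlet(10, 17/5, 7/2, 6, 19/4)
obs 6: x=0 → posterior Dirichlet(11, 17/5, 7/2, 6, 19/4)
obs 7: x=1 → posterior Dirichlet(11, 22/5, 7/2, 6, 19/4)
obs 8: x=4 → posterior Dirichlet(11, 22/5, 7/2, 6, 23/4)
obs 9: x=2 → posterior Dirichlet(11, 22/5, 9/2, 6, 23/4)
obs 10: x=1 → posterior Dirichlet(11, 27/5, 9/2, 6, 23/4)

k = 10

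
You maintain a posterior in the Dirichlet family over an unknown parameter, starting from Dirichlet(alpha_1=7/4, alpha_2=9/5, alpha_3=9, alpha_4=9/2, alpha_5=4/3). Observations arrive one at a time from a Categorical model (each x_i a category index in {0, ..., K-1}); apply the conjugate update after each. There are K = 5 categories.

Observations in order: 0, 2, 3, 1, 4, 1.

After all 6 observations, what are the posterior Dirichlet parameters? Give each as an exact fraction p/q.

obs 1: x=0 → posterior Dirichlet(11/4, 9/5, 9, 9/2, 4/3)
obs 2: x=2 → posterior Dirichlet(11/4, 9/5, 10, 9/2, 4/3)
obs 3: x=3 → posterior Dirichlet(11/4, 9/5, 10, 11/2, 4/3)
obs 4: x=1 → posterior Dirichlet(11/4, 14/5, 10, 11/2, 4/3)
obs 5: x=4 → posterior Dirichlet(11/4, 14/5, 10, 11/2, 7/3)
obs 6: x=1 → posterior Dirichlet(11/4, 19/5, 10, 11/2, 7/3)

alpha_1=11/4, alpha_2=19/5, alpha_3=10, alpha_4=11/2, alpha_5=7/3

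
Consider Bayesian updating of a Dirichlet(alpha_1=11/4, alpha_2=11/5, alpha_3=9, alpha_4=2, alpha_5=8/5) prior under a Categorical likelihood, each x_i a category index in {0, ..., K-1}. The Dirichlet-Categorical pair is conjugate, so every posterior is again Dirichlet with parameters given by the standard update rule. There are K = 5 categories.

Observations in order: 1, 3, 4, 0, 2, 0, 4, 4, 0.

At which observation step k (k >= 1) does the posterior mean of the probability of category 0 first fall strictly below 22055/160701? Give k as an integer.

obs 1: x=1 → posterior Dirichlet(11/4, 16/5, 9, 2, 8/5)
obs 2: x=3 → posterior Dirichlet(11/4, 16/5, 9, 3, 8/5)
obs 3: x=4 → posterior Dirichlet(11/4, 16/5, 9, 3, 13/5)
obs 4: x=0 → posterior Dirichlet(15/4, 16/5, 9, 3, 13/5)
obs 5: x=2 → posterior Dirichlet(15/4, 16/5, 10, 3, 13/5)
obs 6: x=0 → posterior Dirichlet(19/4, 16/5, 10, 3, 13/5)
obs 7: x=4 → posterior Dirichlet(19/4, 16/5, 10, 3, 18/5)
obs 8: x=4 → posterior Dirichlet(19/4, 16/5, 10, 3, 23/5)
obs 9: x=0 → posterior Dirichlet(23/4, 16/5, 10, 3, 23/5)

k = 3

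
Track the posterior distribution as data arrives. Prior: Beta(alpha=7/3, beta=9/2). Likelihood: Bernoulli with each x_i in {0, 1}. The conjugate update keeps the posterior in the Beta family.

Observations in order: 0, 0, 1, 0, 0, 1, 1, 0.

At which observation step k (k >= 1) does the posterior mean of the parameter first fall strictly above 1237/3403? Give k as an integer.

k = 7

obs 1: x=0 → posterior Beta(7/3, 11/2)
obs 2: x=0 → posterior Beta(7/3, 13/2)
obs 3: x=1 → posterior Beta(10/3, 13/2)
obs 4: x=0 → posterior Beta(10/3, 15/2)
obs 5: x=0 → posterior Beta(10/3, 17/2)
obs 6: x=1 → posterior Beta(13/3, 17/2)
obs 7: x=1 → posterior Beta(16/3, 17/2)
obs 8: x=0 → posterior Beta(16/3, 19/2)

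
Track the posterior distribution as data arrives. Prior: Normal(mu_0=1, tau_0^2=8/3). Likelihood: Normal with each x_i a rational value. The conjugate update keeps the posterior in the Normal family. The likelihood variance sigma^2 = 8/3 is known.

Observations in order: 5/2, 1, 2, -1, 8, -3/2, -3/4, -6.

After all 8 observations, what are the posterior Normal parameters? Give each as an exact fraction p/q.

obs 1: x=5/2 → posterior Normal(7/4, 4/3)
obs 2: x=1 → posterior Normal(3/2, 8/9)
obs 3: x=2 → posterior Normal(13/8, 2/3)
obs 4: x=-1 → posterior Normal(11/10, 8/15)
obs 5: x=8 → posterior Normal(9/4, 4/9)
obs 6: x=-3/2 → posterior Normal(12/7, 8/21)
obs 7: x=-3/4 → posterior Normal(45/32, 1/3)
obs 8: x=-6 → posterior Normal(7/12, 8/27)

mu_0=7/12, tau_0^2=8/27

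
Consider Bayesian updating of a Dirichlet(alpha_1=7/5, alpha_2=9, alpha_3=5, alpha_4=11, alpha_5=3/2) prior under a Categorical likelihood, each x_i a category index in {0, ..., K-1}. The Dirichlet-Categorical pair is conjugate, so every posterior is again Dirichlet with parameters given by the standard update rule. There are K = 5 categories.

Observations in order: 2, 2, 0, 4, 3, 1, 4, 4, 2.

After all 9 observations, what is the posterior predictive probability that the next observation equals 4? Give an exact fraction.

5/41

obs 1: x=2 → posterior Dirichlet(7/5, 9, 6, 11, 3/2)
obs 2: x=2 → posterior Dirichlet(7/5, 9, 7, 11, 3/2)
obs 3: x=0 → posterior Dirichlet(12/5, 9, 7, 11, 3/2)
obs 4: x=4 → posterior Dirichlet(12/5, 9, 7, 11, 5/2)
obs 5: x=3 → posterior Dirichlet(12/5, 9, 7, 12, 5/2)
obs 6: x=1 → posterior Dirichlet(12/5, 10, 7, 12, 5/2)
obs 7: x=4 → posterior Dirichlet(12/5, 10, 7, 12, 7/2)
obs 8: x=4 → posterior Dirichlet(12/5, 10, 7, 12, 9/2)
obs 9: x=2 → posterior Dirichlet(12/5, 10, 8, 12, 9/2)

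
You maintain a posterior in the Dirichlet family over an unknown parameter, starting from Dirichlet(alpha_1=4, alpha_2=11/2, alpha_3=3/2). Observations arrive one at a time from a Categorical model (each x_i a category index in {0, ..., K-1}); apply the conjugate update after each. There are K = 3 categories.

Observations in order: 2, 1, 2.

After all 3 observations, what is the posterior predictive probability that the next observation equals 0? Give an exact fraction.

obs 1: x=2 → posterior Dirichlet(4, 11/2, 5/2)
obs 2: x=1 → posterior Dirichlet(4, 13/2, 5/2)
obs 3: x=2 → posterior Dirichlet(4, 13/2, 7/2)

2/7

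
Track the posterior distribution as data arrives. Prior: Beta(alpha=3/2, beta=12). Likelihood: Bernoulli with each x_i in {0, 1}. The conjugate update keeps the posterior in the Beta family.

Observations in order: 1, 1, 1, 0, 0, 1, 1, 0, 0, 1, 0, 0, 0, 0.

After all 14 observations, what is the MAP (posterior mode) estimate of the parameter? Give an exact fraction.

13/51

obs 1: x=1 → posterior Beta(5/2, 12)
obs 2: x=1 → posterior Beta(7/2, 12)
obs 3: x=1 → posterior Beta(9/2, 12)
obs 4: x=0 → posterior Beta(9/2, 13)
obs 5: x=0 → posterior Beta(9/2, 14)
obs 6: x=1 → posterior Beta(11/2, 14)
obs 7: x=1 → posterior Beta(13/2, 14)
obs 8: x=0 → posterior Beta(13/2, 15)
obs 9: x=0 → posterior Beta(13/2, 16)
obs 10: x=1 → posterior Beta(15/2, 16)
obs 11: x=0 → posterior Beta(15/2, 17)
obs 12: x=0 → posterior Beta(15/2, 18)
obs 13: x=0 → posterior Beta(15/2, 19)
obs 14: x=0 → posterior Beta(15/2, 20)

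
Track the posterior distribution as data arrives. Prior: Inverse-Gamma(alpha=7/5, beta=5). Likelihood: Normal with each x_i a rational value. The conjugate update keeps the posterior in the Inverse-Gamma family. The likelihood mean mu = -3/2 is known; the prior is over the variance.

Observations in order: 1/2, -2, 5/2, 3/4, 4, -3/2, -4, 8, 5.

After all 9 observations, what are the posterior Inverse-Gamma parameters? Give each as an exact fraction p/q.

alpha=59/10, beta=3269/32

obs 1: x=1/2 → posterior Inverse-Gamma(19/10, 7)
obs 2: x=-2 → posterior Inverse-Gamma(12/5, 57/8)
obs 3: x=5/2 → posterior Inverse-Gamma(29/10, 121/8)
obs 4: x=3/4 → posterior Inverse-Gamma(17/5, 565/32)
obs 5: x=4 → posterior Inverse-Gamma(39/10, 1049/32)
obs 6: x=-3/2 → posterior Inverse-Gamma(22/5, 1049/32)
obs 7: x=-4 → posterior Inverse-Gamma(49/10, 1149/32)
obs 8: x=8 → posterior Inverse-Gamma(27/5, 2593/32)
obs 9: x=5 → posterior Inverse-Gamma(59/10, 3269/32)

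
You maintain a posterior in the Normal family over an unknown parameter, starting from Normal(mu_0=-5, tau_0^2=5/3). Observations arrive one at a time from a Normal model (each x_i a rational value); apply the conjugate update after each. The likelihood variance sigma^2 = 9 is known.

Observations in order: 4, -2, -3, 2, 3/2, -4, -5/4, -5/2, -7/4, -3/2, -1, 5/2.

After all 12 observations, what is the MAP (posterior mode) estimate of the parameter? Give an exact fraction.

obs 1: x=4 → posterior Normal(-115/32, 45/32)
obs 2: x=-2 → posterior Normal(-125/37, 45/37)
obs 3: x=-3 → posterior Normal(-10/3, 15/14)
obs 4: x=2 → posterior Normal(-130/47, 45/47)
obs 5: x=3/2 → posterior Normal(-245/104, 45/52)
obs 6: x=-4 → posterior Normal(-5/2, 15/19)
obs 7: x=-5/4 → posterior Normal(-595/248, 45/62)
obs 8: x=-5/2 → posterior Normal(-645/268, 45/67)
obs 9: x=-7/4 → posterior Normal(-85/36, 5/8)
obs 10: x=-3/2 → posterior Normal(-355/154, 45/77)
obs 11: x=-1 → posterior Normal(-365/164, 45/82)
obs 12: x=5/2 → posterior Normal(-170/87, 15/29)

-170/87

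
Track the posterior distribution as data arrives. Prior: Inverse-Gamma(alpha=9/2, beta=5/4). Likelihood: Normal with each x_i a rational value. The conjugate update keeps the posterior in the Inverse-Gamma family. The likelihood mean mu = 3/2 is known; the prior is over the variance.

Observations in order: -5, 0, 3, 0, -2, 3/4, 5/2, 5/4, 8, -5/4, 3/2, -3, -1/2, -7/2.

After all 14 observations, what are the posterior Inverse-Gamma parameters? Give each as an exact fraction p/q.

alpha=23/2, beta=2631/32

obs 1: x=-5 → posterior Inverse-Gamma(5, 179/8)
obs 2: x=0 → posterior Inverse-Gamma(11/2, 47/2)
obs 3: x=3 → posterior Inverse-Gamma(6, 197/8)
obs 4: x=0 → posterior Inverse-Gamma(13/2, 103/4)
obs 5: x=-2 → posterior Inverse-Gamma(7, 255/8)
obs 6: x=3/4 → posterior Inverse-Gamma(15/2, 1029/32)
obs 7: x=5/2 → posterior Inverse-Gamma(8, 1045/32)
obs 8: x=5/4 → posterior Inverse-Gamma(17/2, 523/16)
obs 9: x=8 → posterior Inverse-Gamma(9, 861/16)
obs 10: x=-5/4 → posterior Inverse-Gamma(19/2, 1843/32)
obs 11: x=3/2 → posterior Inverse-Gamma(10, 1843/32)
obs 12: x=-3 → posterior Inverse-Gamma(21/2, 2167/32)
obs 13: x=-1/2 → posterior Inverse-Gamma(11, 2231/32)
obs 14: x=-7/2 → posterior Inverse-Gamma(23/2, 2631/32)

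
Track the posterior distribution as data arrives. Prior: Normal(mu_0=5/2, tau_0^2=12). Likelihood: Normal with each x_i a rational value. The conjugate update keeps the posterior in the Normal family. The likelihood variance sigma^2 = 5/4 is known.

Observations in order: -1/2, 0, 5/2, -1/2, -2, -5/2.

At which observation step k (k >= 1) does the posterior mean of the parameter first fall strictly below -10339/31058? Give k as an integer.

obs 1: x=-1/2 → posterior Normal(-23/106, 60/53)
obs 2: x=0 → posterior Normal(-23/202, 60/101)
obs 3: x=5/2 → posterior Normal(217/298, 60/149)
obs 4: x=-1/2 → posterior Normal(169/394, 60/197)
obs 5: x=-2 → posterior Normal(-23/490, 12/49)
obs 6: x=-5/2 → posterior Normal(-263/586, 60/293)

k = 6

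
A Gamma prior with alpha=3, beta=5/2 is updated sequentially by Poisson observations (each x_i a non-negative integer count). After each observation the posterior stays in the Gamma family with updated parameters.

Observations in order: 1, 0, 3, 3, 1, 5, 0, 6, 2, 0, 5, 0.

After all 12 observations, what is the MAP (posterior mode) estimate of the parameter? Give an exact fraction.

obs 1: x=1 → posterior Gamma(4, 7/2)
obs 2: x=0 → posterior Gamma(4, 9/2)
obs 3: x=3 → posterior Gamma(7, 11/2)
obs 4: x=3 → posterior Gamma(10, 13/2)
obs 5: x=1 → posterior Gamma(11, 15/2)
obs 6: x=5 → posterior Gamma(16, 17/2)
obs 7: x=0 → posterior Gamma(16, 19/2)
obs 8: x=6 → posterior Gamma(22, 21/2)
obs 9: x=2 → posterior Gamma(24, 23/2)
obs 10: x=0 → posterior Gamma(24, 25/2)
obs 11: x=5 → posterior Gamma(29, 27/2)
obs 12: x=0 → posterior Gamma(29, 29/2)

56/29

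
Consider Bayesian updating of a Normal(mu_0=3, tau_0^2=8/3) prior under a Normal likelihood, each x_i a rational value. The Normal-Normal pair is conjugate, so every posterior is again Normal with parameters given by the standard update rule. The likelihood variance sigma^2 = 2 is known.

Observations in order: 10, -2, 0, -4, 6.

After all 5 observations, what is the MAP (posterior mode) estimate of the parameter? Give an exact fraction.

49/23

obs 1: x=10 → posterior Normal(7, 8/7)
obs 2: x=-2 → posterior Normal(41/11, 8/11)
obs 3: x=0 → posterior Normal(41/15, 8/15)
obs 4: x=-4 → posterior Normal(25/19, 8/19)
obs 5: x=6 → posterior Normal(49/23, 8/23)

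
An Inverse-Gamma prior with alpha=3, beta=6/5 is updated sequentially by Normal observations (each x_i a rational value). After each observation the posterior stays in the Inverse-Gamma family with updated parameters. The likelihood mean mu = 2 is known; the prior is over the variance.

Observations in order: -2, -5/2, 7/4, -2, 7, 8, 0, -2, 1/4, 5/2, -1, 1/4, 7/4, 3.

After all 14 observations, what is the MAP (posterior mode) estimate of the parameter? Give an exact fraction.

obs 1: x=-2 → posterior Inverse-Gamma(7/2, 46/5)
obs 2: x=-5/2 → posterior Inverse-Gamma(4, 773/40)
obs 3: x=7/4 → posterior Inverse-Gamma(9/2, 3097/160)
obs 4: x=-2 → posterior Inverse-Gamma(5, 4377/160)
obs 5: x=7 → posterior Inverse-Gamma(11/2, 6377/160)
obs 6: x=8 → posterior Inverse-Gamma(6, 9257/160)
obs 7: x=0 → posterior Inverse-Gamma(13/2, 9577/160)
obs 8: x=-2 → posterior Inverse-Gamma(7, 10857/160)
obs 9: x=1/4 → posterior Inverse-Gamma(15/2, 5551/80)
obs 10: x=5/2 → posterior Inverse-Gamma(8, 5561/80)
obs 11: x=-1 → posterior Inverse-Gamma(17/2, 5921/80)
obs 12: x=1/4 → posterior Inverse-Gamma(9, 12087/160)
obs 13: x=7/4 → posterior Inverse-Gamma(19/2, 3023/40)
obs 14: x=3 → posterior Inverse-Gamma(10, 3043/40)

3043/440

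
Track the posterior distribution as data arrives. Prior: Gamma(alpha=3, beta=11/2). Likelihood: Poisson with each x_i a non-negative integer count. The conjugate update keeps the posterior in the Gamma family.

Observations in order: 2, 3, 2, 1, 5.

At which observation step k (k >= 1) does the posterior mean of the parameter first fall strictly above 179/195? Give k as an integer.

k = 2

obs 1: x=2 → posterior Gamma(5, 13/2)
obs 2: x=3 → posterior Gamma(8, 15/2)
obs 3: x=2 → posterior Gamma(10, 17/2)
obs 4: x=1 → posterior Gamma(11, 19/2)
obs 5: x=5 → posterior Gamma(16, 21/2)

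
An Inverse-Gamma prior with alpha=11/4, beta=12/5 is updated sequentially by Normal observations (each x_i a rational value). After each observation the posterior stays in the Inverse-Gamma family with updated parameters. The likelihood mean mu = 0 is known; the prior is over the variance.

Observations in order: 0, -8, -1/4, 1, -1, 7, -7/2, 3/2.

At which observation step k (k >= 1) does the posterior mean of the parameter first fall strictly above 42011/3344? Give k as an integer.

obs 1: x=0 → posterior Inverse-Gamma(13/4, 12/5)
obs 2: x=-8 → posterior Inverse-Gamma(15/4, 172/5)
obs 3: x=-1/4 → posterior Inverse-Gamma(17/4, 5509/160)
obs 4: x=1 → posterior Inverse-Gamma(19/4, 5589/160)
obs 5: x=-1 → posterior Inverse-Gamma(21/4, 5669/160)
obs 6: x=7 → posterior Inverse-Gamma(23/4, 9589/160)
obs 7: x=-7/2 → posterior Inverse-Gamma(25/4, 10569/160)
obs 8: x=3/2 → posterior Inverse-Gamma(27/4, 10749/160)

k = 6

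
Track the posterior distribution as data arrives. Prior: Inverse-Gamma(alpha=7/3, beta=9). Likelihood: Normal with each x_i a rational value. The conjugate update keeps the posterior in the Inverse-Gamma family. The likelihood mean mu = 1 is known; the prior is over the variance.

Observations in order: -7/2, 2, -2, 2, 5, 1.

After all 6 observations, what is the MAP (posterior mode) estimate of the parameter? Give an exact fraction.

783/152

obs 1: x=-7/2 → posterior Inverse-Gamma(17/6, 153/8)
obs 2: x=2 → posterior Inverse-Gamma(10/3, 157/8)
obs 3: x=-2 → posterior Inverse-Gamma(23/6, 193/8)
obs 4: x=2 → posterior Inverse-Gamma(13/3, 197/8)
obs 5: x=5 → posterior Inverse-Gamma(29/6, 261/8)
obs 6: x=1 → posterior Inverse-Gamma(16/3, 261/8)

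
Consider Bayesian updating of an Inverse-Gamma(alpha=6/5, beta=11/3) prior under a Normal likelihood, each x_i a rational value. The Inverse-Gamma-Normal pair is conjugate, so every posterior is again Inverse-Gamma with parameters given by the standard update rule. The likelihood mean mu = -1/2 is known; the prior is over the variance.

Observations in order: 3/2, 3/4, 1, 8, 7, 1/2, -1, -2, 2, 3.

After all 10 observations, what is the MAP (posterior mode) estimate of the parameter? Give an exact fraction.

39755/3456

obs 1: x=3/2 → posterior Inverse-Gamma(17/10, 17/3)
obs 2: x=3/4 → posterior Inverse-Gamma(11/5, 619/96)
obs 3: x=1 → posterior Inverse-Gamma(27/10, 727/96)
obs 4: x=8 → posterior Inverse-Gamma(16/5, 4195/96)
obs 5: x=7 → posterior Inverse-Gamma(37/10, 6895/96)
obs 6: x=1/2 → posterior Inverse-Gamma(21/5, 6943/96)
obs 7: x=-1 → posterior Inverse-Gamma(47/10, 6955/96)
obs 8: x=-2 → posterior Inverse-Gamma(26/5, 7063/96)
obs 9: x=2 → posterior Inverse-Gamma(57/10, 7363/96)
obs 10: x=3 → posterior Inverse-Gamma(31/5, 7951/96)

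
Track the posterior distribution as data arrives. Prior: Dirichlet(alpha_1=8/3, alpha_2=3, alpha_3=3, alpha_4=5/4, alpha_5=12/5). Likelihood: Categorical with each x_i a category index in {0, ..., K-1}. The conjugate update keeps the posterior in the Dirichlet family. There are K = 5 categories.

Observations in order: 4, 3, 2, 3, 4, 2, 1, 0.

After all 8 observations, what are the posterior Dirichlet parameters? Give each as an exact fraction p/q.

alpha_1=11/3, alpha_2=4, alpha_3=5, alpha_4=13/4, alpha_5=22/5

obs 1: x=4 → posterior Dirichlet(8/3, 3, 3, 5/4, 17/5)
obs 2: x=3 → posterior Dirichlet(8/3, 3, 3, 9/4, 17/5)
obs 3: x=2 → posterior Dirichlet(8/3, 3, 4, 9/4, 17/5)
obs 4: x=3 → posterior Dirichlet(8/3, 3, 4, 13/4, 17/5)
obs 5: x=4 → posterior Dirichlet(8/3, 3, 4, 13/4, 22/5)
obs 6: x=2 → posterior Dirichlet(8/3, 3, 5, 13/4, 22/5)
obs 7: x=1 → posterior Dirichlet(8/3, 4, 5, 13/4, 22/5)
obs 8: x=0 → posterior Dirichlet(11/3, 4, 5, 13/4, 22/5)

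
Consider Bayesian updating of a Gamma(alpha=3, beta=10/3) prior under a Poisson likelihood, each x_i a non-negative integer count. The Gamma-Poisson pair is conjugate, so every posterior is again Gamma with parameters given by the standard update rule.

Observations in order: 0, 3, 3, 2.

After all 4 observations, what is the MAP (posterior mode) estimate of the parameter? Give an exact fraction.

15/11

obs 1: x=0 → posterior Gamma(3, 13/3)
obs 2: x=3 → posterior Gamma(6, 16/3)
obs 3: x=3 → posterior Gamma(9, 19/3)
obs 4: x=2 → posterior Gamma(11, 22/3)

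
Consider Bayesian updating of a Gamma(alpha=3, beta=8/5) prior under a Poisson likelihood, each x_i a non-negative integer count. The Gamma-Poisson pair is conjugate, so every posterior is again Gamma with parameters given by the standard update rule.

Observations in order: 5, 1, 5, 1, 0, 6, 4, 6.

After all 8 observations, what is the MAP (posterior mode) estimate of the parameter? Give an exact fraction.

obs 1: x=5 → posterior Gamma(8, 13/5)
obs 2: x=1 → posterior Gamma(9, 18/5)
obs 3: x=5 → posterior Gamma(14, 23/5)
obs 4: x=1 → posterior Gamma(15, 28/5)
obs 5: x=0 → posterior Gamma(15, 33/5)
obs 6: x=6 → posterior Gamma(21, 38/5)
obs 7: x=4 → posterior Gamma(25, 43/5)
obs 8: x=6 → posterior Gamma(31, 48/5)

25/8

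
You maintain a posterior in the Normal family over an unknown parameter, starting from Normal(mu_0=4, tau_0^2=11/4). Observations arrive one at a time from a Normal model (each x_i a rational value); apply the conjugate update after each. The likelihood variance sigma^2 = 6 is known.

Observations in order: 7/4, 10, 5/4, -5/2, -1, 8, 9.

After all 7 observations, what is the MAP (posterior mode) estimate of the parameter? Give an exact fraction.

obs 1: x=7/4 → posterior Normal(461/140, 66/35)
obs 2: x=10 → posterior Normal(901/184, 33/23)
obs 3: x=5/4 → posterior Normal(239/57, 22/19)
obs 4: x=-5/2 → posterior Normal(423/136, 33/34)
obs 5: x=-1 → posterior Normal(401/158, 66/79)
obs 6: x=8 → posterior Normal(577/180, 11/15)
obs 7: x=9 → posterior Normal(775/202, 66/101)

775/202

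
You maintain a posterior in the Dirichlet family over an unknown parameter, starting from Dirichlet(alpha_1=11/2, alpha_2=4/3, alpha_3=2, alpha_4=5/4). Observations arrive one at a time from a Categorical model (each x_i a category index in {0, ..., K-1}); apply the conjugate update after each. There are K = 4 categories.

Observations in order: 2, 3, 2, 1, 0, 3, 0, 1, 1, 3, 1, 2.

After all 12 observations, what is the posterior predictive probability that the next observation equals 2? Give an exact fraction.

12/53

obs 1: x=2 → posterior Dirichlet(11/2, 4/3, 3, 5/4)
obs 2: x=3 → posterior Dirichlet(11/2, 4/3, 3, 9/4)
obs 3: x=2 → posterior Dirichlet(11/2, 4/3, 4, 9/4)
obs 4: x=1 → posterior Dirichlet(11/2, 7/3, 4, 9/4)
obs 5: x=0 → posterior Dirichlet(13/2, 7/3, 4, 9/4)
obs 6: x=3 → posterior Dirichlet(13/2, 7/3, 4, 13/4)
obs 7: x=0 → posterior Dirichlet(15/2, 7/3, 4, 13/4)
obs 8: x=1 → posterior Dirichlet(15/2, 10/3, 4, 13/4)
obs 9: x=1 → posterior Dirichlet(15/2, 13/3, 4, 13/4)
obs 10: x=3 → posterior Dirichlet(15/2, 13/3, 4, 17/4)
obs 11: x=1 → posterior Dirichlet(15/2, 16/3, 4, 17/4)
obs 12: x=2 → posterior Dirichlet(15/2, 16/3, 5, 17/4)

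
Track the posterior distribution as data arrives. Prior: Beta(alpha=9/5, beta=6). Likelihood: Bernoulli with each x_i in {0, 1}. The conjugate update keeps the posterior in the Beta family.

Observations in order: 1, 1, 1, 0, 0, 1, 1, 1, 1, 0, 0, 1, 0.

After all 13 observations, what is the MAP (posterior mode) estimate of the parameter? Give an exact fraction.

obs 1: x=1 → posterior Beta(14/5, 6)
obs 2: x=1 → posterior Beta(19/5, 6)
obs 3: x=1 → posterior Beta(24/5, 6)
obs 4: x=0 → posterior Beta(24/5, 7)
obs 5: x=0 → posterior Beta(24/5, 8)
obs 6: x=1 → posterior Beta(29/5, 8)
obs 7: x=1 → posterior Beta(34/5, 8)
obs 8: x=1 → posterior Beta(39/5, 8)
obs 9: x=1 → posterior Beta(44/5, 8)
obs 10: x=0 → posterior Beta(44/5, 9)
obs 11: x=0 → posterior Beta(44/5, 10)
obs 12: x=1 → posterior Beta(49/5, 10)
obs 13: x=0 → posterior Beta(49/5, 11)

22/47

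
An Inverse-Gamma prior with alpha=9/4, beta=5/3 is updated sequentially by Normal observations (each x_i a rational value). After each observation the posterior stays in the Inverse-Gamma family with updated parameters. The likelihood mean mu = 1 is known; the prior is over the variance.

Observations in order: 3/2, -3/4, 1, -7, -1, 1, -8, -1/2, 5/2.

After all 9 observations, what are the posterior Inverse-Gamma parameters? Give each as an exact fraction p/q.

obs 1: x=3/2 → posterior Inverse-Gamma(11/4, 43/24)
obs 2: x=-3/4 → posterior Inverse-Gamma(13/4, 319/96)
obs 3: x=1 → posterior Inverse-Gamma(15/4, 319/96)
obs 4: x=-7 → posterior Inverse-Gamma(17/4, 3391/96)
obs 5: x=-1 → posterior Inverse-Gamma(19/4, 3583/96)
obs 6: x=1 → posterior Inverse-Gamma(21/4, 3583/96)
obs 7: x=-8 → posterior Inverse-Gamma(23/4, 7471/96)
obs 8: x=-1/2 → posterior Inverse-Gamma(25/4, 7579/96)
obs 9: x=5/2 → posterior Inverse-Gamma(27/4, 7687/96)

alpha=27/4, beta=7687/96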